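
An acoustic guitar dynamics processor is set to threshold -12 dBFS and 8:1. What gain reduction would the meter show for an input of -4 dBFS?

7 dB

The signal is 8 dB above threshold.
After 8:1 compression the overshoot becomes 8/8 = 1 dB.
Gain reduction = 8 − 1 = 7 dB.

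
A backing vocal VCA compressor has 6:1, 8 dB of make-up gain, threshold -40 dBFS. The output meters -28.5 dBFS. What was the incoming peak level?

-19 dBFS

Before make-up, the level was -28.5 − 8 = -36.5 dBFS.
Post-compression overshoot = -36.5 − (-40) = 3.5 dB.
Before 6:1 compression the overshoot was 3.5 × 6 = 21 dB, so input = -40 + 21 = -19 dBFS.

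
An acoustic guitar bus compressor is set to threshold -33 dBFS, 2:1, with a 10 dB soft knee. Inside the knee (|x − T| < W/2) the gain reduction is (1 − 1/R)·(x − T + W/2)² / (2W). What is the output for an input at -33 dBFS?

x − T + W/2 = -33 − (-33) + 5 = 5.
GR = (1 − 1/2) × 5² / 20 = 0.5 × 25 / 20 = 0.625 dB.
Output = -33 − 0.625 = -33.625 dBFS.

-33.625 dBFS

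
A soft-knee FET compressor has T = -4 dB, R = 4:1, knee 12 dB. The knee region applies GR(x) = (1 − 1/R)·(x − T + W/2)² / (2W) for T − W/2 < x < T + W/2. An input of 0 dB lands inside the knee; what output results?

x − T + W/2 = 0 − (-4) + 6 = 10.
GR = (1 − 1/4) × 10² / 24 = 0.75 × 100 / 24 = 3.125 dB.
Output = 0 − 3.125 = -3.125 dB.

-3.125 dB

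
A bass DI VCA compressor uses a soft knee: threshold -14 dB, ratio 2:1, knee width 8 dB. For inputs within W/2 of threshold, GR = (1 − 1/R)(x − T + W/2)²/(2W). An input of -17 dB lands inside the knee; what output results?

-17.03125 dB

x − T + W/2 = -17 − (-14) + 4 = 1.
GR = (1 − 1/2) × 1² / 16 = 0.5 × 1 / 16 = 0.03125 dB.
Output = -17 − 0.03125 = -17.03125 dB.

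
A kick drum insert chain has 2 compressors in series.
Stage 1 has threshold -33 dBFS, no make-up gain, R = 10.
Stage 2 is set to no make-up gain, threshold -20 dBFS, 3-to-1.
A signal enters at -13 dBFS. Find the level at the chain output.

-31 dBFS

Stage 1: 20 dB above -33 dBFS, reduced 10:1 to 2 dB above → -31 dBFS.
Stage 2: -31 dBFS ≤ -20 dBFS, so stage 2 doesn't engage; output -31 dBFS.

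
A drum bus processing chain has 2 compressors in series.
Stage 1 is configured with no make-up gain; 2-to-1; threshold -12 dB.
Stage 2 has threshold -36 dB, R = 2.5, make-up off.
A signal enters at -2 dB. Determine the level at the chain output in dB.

Stage 1: overshoot 10 dB → 10/2 = 5 dB → -7 dB.
Stage 2: 29 dB above -36 dB, reduced 2.5:1 to 11.6 dB above → -24.4 dB.

-24.4 dB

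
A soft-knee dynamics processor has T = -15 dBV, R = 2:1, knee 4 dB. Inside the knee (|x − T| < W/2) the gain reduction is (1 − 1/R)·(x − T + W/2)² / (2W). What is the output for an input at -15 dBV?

-15.25 dBV

x − T + W/2 = -15 − (-15) + 2 = 2.
GR = (1 − 1/2) × 2² / 8 = 0.5 × 4 / 8 = 0.25 dB.
Output = -15 − 0.25 = -15.25 dBV.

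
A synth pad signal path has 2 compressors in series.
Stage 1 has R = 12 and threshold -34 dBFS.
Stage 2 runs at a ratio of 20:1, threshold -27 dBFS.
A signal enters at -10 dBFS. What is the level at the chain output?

-32 dBFS

Stage 1: -10 dBFS is 24 dB over -34 dBFS; at 12:1 that becomes 2 dB over, giving -32 dBFS.
Stage 2: -32 dBFS ≤ -27 dBFS, so stage 2 doesn't engage; output -32 dBFS.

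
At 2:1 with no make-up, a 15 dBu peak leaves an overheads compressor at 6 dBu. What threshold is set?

Input is 18 dB above T (since output overshoot × R = input overshoot: (6 − T)·2 = 15 − T gives T = -3 dBu).
Check: -3 + (15 − (-3))/2 = -3 + 9 = 6 dBu. ✓

-3 dBu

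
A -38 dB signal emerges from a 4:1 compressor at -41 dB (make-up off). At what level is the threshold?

-42 dB

Input is 4 dB above T (since output overshoot × R = input overshoot: (-41 − T)·4 = -38 − T gives T = -42 dB).
Check: -42 + (-38 − (-42))/4 = -42 + 1 = -41 dB. ✓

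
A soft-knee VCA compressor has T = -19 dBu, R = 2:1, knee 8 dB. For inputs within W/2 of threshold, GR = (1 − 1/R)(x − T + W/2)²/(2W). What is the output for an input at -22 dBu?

x − T + W/2 = -22 − (-19) + 4 = 1.
GR = (1 − 1/2) × 1² / 16 = 0.5 × 1 / 16 = 0.03125 dB.
Output = -22 − 0.03125 = -22.03125 dBu.

-22.03125 dBu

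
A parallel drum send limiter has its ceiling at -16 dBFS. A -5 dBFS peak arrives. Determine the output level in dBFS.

A brickwall limiter is an ∞:1 compressor: any input above the ceiling is clamped to -16 dBFS.

-16 dBFS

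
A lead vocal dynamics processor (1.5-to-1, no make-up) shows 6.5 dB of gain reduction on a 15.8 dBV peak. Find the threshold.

-3.7 dBV

Gain reduction = 15.8 − 9.3 = 6.5 dB; output overshoot = GR / (R − 1) = 6.5 / 0.5 = 13 dB.
Threshold = output − output overshoot = 9.3 − 13 = -3.7 dBV.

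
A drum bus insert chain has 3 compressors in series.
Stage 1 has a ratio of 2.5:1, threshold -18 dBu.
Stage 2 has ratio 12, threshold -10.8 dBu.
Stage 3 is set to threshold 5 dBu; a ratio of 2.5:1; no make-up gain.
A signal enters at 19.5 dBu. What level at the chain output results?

Stage 1: 19.5 dBu is 37.5 dB over -18 dBu; at 2.5:1 that becomes 15 dB over, giving -3 dBu.
Stage 2: -3 dBu is 7.8 dB over -10.8 dBu; at 12:1 that becomes 0.65 dB over, giving -10.15 dBu.
Stage 3: -10.15 dBu ≤ 5 dBu, so stage 3 doesn't engage; output -10.15 dBu.

-10.15 dBu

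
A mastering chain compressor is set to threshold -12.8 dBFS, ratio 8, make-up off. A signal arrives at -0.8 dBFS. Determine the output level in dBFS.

The input is 12 dB above the -12.8 dBFS threshold.
8:1 compression reduces that to 12/8 = 1.5 dB over.
That puts the output at -11.3 dBFS.

-11.3 dBFS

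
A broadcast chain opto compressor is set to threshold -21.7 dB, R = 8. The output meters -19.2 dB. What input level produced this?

The compressed level sits -19.2 − (-21.7) = 2.5 dB over threshold.
Before 8:1 compression the overshoot was 2.5 × 8 = 20 dB, so input = -21.7 + 20 = -1.7 dB.

-1.7 dB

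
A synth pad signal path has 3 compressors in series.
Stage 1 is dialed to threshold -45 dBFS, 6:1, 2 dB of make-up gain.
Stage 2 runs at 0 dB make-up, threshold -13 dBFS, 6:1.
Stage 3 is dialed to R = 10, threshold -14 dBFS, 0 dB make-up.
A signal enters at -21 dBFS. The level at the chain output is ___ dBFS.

Stage 1: 24 dB above -45 dBFS, reduced 6:1 to 4 dB above → -41 dBFS; +2 dB make-up → -39 dBFS.
Stage 2: -39 dBFS ≤ -13 dBFS, so stage 2 doesn't engage; output -39 dBFS.
Stage 3: -39 dBFS ≤ -14 dBFS, so stage 3 doesn't engage; output -39 dBFS.

-39 dBFS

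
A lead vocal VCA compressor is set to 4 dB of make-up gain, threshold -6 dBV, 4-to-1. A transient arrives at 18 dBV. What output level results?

Overshoot: 18 − (-6) = 24 dB.
The 24 dB excess becomes 6 dB after 4:1 reduction.
Output = -6 + 6 = 0 dBV; make-up adds 4 dB, giving 4 dBV.

4 dBV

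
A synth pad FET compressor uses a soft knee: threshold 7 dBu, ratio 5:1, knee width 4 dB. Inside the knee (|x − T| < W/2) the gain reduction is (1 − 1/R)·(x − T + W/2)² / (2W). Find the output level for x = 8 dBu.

7.1 dBu

x − T + W/2 = 8 − 7 + 2 = 3.
GR = (1 − 1/5) × 3² / 8 = 0.8 × 9 / 8 = 0.9 dB.
Output = 8 − 0.9 = 7.1 dBu.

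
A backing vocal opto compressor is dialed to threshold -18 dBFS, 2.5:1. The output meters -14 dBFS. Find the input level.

-8 dBFS

The compressed level sits -14 − (-18) = 4 dB over threshold.
Before 2.5:1 compression the overshoot was 4 × 2.5 = 10 dB, so input = -18 + 10 = -8 dBFS.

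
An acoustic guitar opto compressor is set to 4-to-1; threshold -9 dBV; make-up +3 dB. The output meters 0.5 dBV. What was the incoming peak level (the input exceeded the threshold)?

Before make-up, the level was 0.5 − 3 = -2.5 dBV.
That's 6.5 dB above the -9 dBV threshold.
Input overshoot = R × output overshoot = 26 dB → input = -9 + 26 = 17 dBV.

17 dBV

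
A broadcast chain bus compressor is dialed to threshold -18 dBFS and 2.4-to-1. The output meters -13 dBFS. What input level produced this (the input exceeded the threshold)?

-6 dBFS

Post-compression overshoot = -13 − (-18) = 5 dB.
Undo the ratio: input overshoot = 5 × 2.4 = 12 dB, giving input = -6 dBFS.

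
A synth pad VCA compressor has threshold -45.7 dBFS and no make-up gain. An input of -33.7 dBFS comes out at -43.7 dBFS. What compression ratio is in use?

Input overshoot = -33.7 − (-45.7) = 12 dB; output overshoot = -43.7 − (-45.7) = 2 dB.
Ratio = 12 / 2 = 6.

6:1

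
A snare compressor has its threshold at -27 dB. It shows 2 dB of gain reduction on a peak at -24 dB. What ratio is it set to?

Input overshoot = -24 − (-27) = 3 dB.
Output overshoot = 3 − 2 = 1 dB.
Ratio = input overshoot / output overshoot = 3 / 1 = 3.

3:1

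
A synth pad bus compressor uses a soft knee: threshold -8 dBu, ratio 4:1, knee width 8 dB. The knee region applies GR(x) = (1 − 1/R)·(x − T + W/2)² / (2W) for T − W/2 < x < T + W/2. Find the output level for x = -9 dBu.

x − T + W/2 = -9 − (-8) + 4 = 3.
GR = (1 − 1/4) × 3² / 16 = 0.75 × 9 / 16 = 0.421875 dB.
Output = -9 − 0.421875 = -9.421875 dBu.

-9.421875 dBu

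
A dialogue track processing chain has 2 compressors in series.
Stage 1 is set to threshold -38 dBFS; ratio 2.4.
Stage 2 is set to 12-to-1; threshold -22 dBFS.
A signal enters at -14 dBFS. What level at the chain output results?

Stage 1: 24 dB above -38 dBFS, reduced 2.4:1 to 10 dB above → -28 dBFS.
Stage 2: -28 dBFS ≤ -22 dBFS, so stage 2 doesn't engage; output -28 dBFS.

-28 dBFS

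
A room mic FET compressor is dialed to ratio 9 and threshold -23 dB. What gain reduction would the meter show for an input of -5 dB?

16 dB

The signal is 18 dB above threshold.
At 9:1, output sits 18/9 = 2 dB above threshold.
Gain reduction = 18 − 2 = 16 dB.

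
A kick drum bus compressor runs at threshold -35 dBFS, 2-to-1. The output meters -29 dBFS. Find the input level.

-23 dBFS

The compressed level sits -29 − (-35) = 6 dB over threshold.
Before 2:1 compression the overshoot was 6 × 2 = 12 dB, so input = -35 + 12 = -23 dBFS.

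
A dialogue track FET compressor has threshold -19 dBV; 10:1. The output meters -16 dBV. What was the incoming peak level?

That's 3 dB above the -19 dBV threshold.
Undo the ratio: input overshoot = 3 × 10 = 30 dB, giving input = 11 dBV.

11 dBV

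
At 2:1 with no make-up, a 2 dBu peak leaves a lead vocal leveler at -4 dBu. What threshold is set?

-10 dBu

Let T be the threshold. Output overshoot = (input overshoot)/R, so -4 − T = (2 − T)/2.
2·(-4 − T) = 2 − T → 1·T = -8 − 2 = -10.
T = -10/1 = -10 dBu.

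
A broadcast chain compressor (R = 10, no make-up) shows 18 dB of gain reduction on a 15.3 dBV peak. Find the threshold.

-4.7 dBV

Input is 20 dB above T (since output overshoot × R = input overshoot: (-2.7 − T)·10 = 15.3 − T gives T = -4.7 dBV).
Check: -4.7 + (15.3 − (-4.7))/10 = -4.7 + 2 = -2.7 dBV. ✓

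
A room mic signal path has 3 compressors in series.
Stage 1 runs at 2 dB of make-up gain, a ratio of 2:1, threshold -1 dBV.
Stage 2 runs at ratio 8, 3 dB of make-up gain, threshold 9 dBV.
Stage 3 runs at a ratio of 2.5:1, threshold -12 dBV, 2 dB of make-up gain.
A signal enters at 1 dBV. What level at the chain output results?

Stage 1: 1 dBV is 2 dB over -1 dBV; at 2:1 that becomes 1 dB over, giving 0 dBV; +2 dB make-up → 2 dBV.
Stage 2: 2 dBV is at or below the 9 dBV threshold — no compression; make-up brings it to 5 dBV.
Stage 3: 17 dB above -12 dBV, reduced 2.5:1 to 6.8 dB above → -5.2 dBV; +2 dB make-up → -3.2 dBV.

-3.2 dBV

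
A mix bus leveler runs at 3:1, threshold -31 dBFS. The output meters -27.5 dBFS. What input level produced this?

-20.5 dBFS

That's 3.5 dB above the -31 dBFS threshold.
Before 3:1 compression the overshoot was 3.5 × 3 = 10.5 dB, so input = -31 + 10.5 = -20.5 dBFS.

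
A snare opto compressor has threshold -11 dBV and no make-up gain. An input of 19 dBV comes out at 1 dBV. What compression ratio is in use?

Input overshoot = 19 − (-11) = 30 dB; output overshoot = 1 − (-11) = 12 dB.
Ratio = 30 / 12 = 2.5.

2.5:1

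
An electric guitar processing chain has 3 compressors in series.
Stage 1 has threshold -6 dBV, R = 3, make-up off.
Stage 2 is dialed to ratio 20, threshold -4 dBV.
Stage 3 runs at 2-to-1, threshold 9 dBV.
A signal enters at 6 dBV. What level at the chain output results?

Stage 1: 12 dB above -6 dBV, reduced 3:1 to 4 dB above → -2 dBV.
Stage 2: -2 dBV is 2 dB over -4 dBV; at 20:1 that becomes 0.1 dB over, giving -3.9 dBV.
Stage 3: below threshold (-3.9 ≤ 9); passes unchanged; output -3.9 dBV.

-3.9 dBV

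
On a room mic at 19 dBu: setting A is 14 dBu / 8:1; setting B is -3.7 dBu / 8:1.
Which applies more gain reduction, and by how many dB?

B, by 15.4875 dB

A: overshoot 5 dB → output overshoot 0.625 dB → GR 4.375 dB.
B: overshoot 22.7 dB → output overshoot 2.8375 dB → GR 19.8625 dB.
B reduces 15.4875 dB more.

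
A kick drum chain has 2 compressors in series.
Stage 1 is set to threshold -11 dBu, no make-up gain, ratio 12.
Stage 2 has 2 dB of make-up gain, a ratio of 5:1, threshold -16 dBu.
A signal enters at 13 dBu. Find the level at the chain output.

-12.6 dBu

Stage 1: overshoot 24 dB → 24/12 = 2 dB → -9 dBu.
Stage 2: overshoot 7 dB → 7/5 = 1.4 dB → -14.6 dBu; +2 dB make-up → -12.6 dBu.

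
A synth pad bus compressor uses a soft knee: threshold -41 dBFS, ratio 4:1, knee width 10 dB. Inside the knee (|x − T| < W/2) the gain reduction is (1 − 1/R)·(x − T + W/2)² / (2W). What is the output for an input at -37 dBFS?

-40.0375 dBFS

x − T + W/2 = -37 − (-41) + 5 = 9.
GR = (1 − 1/4) × 9² / 20 = 0.75 × 81 / 20 = 3.0375 dB.
Output = -37 − 3.0375 = -40.0375 dBFS.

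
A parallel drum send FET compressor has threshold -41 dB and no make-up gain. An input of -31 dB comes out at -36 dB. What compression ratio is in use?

Input overshoot = -31 − (-41) = 10 dB; output overshoot = -36 − (-41) = 5 dB.
Ratio = 10 / 5 = 2.

2:1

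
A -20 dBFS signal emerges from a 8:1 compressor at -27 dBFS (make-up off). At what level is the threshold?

Input is 8 dB above T (since output overshoot × R = input overshoot: (-27 − T)·8 = -20 − T gives T = -28 dBFS).
Check: -28 + (-20 − (-28))/8 = -28 + 1 = -27 dBFS. ✓

-28 dBFS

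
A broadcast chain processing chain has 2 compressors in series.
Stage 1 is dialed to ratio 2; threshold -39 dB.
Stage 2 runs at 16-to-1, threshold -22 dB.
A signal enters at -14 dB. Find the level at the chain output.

Stage 1: -14 dB is 25 dB over -39 dB; at 2:1 that becomes 12.5 dB over, giving -26.5 dB.
Stage 2: -26.5 dB is at or below the -22 dB threshold — no compression; output -26.5 dB.

-26.5 dB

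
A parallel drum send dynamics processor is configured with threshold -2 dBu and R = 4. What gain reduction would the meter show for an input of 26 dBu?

26 dBu exceeds the threshold by 28 dB.
At 4:1, output sits 28/4 = 7 dB above threshold.
GR = overshoot in − overshoot out = 28 − 7 = 21 dB.

21 dB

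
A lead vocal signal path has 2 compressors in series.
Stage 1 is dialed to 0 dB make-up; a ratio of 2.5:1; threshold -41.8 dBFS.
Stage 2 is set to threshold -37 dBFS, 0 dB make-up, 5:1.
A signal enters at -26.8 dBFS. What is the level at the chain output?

-36.76 dBFS

Stage 1: overshoot 15 dB → 15/2.5 = 6 dB → -35.8 dBFS.
Stage 2: -35.8 dBFS is 1.2 dB over -37 dBFS; at 5:1 that becomes 0.24 dB over, giving -36.76 dBFS.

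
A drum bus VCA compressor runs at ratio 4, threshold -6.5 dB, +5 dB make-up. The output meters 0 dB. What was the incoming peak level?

Before make-up, the level was 0 − 5 = -5 dB.
That's 1.5 dB above the -6.5 dB threshold.
Input overshoot = R × output overshoot = 6 dB → input = -6.5 + 6 = -0.5 dB.

-0.5 dB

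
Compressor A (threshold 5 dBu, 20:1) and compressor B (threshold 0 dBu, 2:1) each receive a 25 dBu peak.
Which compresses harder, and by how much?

A, by 6.5 dB

A: overshoot 20 dB → output overshoot 1 dB → GR 19 dB.
B: overshoot 25 dB → output overshoot 12.5 dB → GR 12.5 dB.
Difference: 6.5 dB in favour of A.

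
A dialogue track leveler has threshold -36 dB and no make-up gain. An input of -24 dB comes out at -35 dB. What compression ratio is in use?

12:1

Input overshoot = -24 − (-36) = 12 dB; output overshoot = -35 − (-36) = 1 dB.
Ratio = 12 / 1 = 12.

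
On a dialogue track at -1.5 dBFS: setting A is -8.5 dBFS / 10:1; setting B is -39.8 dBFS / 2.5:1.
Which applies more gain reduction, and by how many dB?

B, by 16.68 dB

A: GR = 7 − 7/10 = 6.3 dB.
B: GR = 38.3 − 38.3/2.5 = 22.98 dB.
B reduces 16.68 dB more.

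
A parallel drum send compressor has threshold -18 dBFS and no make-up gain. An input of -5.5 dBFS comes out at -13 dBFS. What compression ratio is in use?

Input overshoot = -5.5 − (-18) = 12.5 dB; output overshoot = -13 − (-18) = 5 dB.
Ratio = 12.5 / 5 = 2.5.

2.5:1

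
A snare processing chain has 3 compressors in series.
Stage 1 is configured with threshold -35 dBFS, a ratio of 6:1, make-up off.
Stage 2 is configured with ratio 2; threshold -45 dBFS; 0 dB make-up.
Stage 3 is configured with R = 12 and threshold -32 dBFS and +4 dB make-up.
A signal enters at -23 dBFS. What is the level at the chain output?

-35 dBFS

Stage 1: overshoot 12 dB → 12/6 = 2 dB → -33 dBFS.
Stage 2: overshoot 12 dB → 12/2 = 6 dB → -39 dBFS.
Stage 3: -39 dBFS is at or below the -32 dBFS threshold — no compression; make-up brings it to -35 dBFS.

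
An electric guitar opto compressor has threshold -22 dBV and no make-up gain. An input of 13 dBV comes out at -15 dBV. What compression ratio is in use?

Input overshoot = 13 − (-22) = 35 dB; output overshoot = -15 − (-22) = 7 dB.
Ratio = 35 / 7 = 5.

5:1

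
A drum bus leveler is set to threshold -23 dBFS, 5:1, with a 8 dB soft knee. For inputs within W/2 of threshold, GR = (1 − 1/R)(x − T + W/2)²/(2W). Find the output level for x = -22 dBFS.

-23.25 dBFS

x − T + W/2 = -22 − (-23) + 4 = 5.
GR = (1 − 1/5) × 5² / 16 = 0.8 × 25 / 16 = 1.25 dB.
Output = -22 − 1.25 = -23.25 dBFS.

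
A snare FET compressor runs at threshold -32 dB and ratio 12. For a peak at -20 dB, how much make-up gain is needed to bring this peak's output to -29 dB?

Overshoot 12 dB → 12/12 = 1 dB after compression, so the compressed level is -32 + 1 = -31 dB.
Make-up = target − compressed = -29 − (-31) = 2 dB.

2 dB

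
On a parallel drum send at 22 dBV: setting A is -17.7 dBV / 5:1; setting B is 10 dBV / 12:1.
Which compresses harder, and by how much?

A, by 20.76 dB

A: 39.7 dB over, compressed to 7.94 dB over, so 31.76 dB of GR.
B: 12 dB over, compressed to 1 dB over, so 11 dB of GR.
A reduces 20.76 dB more.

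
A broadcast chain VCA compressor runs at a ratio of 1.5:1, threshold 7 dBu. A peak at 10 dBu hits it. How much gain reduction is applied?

The signal is 3 dB above threshold.
A 1.5:1 ratio leaves 2 dB of that excess.
GR = overshoot in − overshoot out = 3 − 2 = 1 dB.

1 dB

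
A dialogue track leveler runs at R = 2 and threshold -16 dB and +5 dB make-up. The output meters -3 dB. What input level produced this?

Before make-up, the level was -3 − 5 = -8 dB.
The compressed level sits -8 − (-16) = 8 dB over threshold.
Before 2:1 compression the overshoot was 8 × 2 = 16 dB, so input = -16 + 16 = 0 dB.

0 dB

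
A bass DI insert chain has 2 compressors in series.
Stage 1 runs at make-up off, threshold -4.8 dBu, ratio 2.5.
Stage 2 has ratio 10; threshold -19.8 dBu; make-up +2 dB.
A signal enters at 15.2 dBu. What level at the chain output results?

Stage 1: overshoot 20 dB → 20/2.5 = 8 dB → 3.2 dBu.
Stage 2: overshoot 23 dB → 23/10 = 2.3 dB → -17.5 dBu; +2 dB make-up → -15.5 dBu.

-15.5 dBu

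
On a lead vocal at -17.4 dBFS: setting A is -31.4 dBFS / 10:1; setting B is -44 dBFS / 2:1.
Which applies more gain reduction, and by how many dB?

B, by 0.7 dB

A: overshoot 14 dB → output overshoot 1.4 dB → GR 12.6 dB.
B: overshoot 26.6 dB → output overshoot 13.3 dB → GR 13.3 dB.
Difference: 0.7 dB in favour of B.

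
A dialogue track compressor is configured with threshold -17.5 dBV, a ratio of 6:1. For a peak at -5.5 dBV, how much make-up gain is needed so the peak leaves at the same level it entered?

The peak compresses to -17.5 + 12/6 = -15.5 dBV.
To reach -5.5 dBV requires -5.5 − (-15.5) = 10 dB of make-up.

10 dB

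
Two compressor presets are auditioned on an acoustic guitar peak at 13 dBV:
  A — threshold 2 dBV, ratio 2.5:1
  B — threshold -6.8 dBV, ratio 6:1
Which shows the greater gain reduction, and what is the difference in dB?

B, by 9.9 dB

A: 11 dB over, compressed to 4.4 dB over, so 6.6 dB of GR.
B: 19.8 dB over, compressed to 3.3 dB over, so 16.5 dB of GR.
Difference: 9.9 dB in favour of B.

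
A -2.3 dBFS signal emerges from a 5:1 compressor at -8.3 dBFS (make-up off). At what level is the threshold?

-9.8 dBFS

Let T be the threshold. Output overshoot = (input overshoot)/R, so -8.3 − T = (-2.3 − T)/5.
5·(-8.3 − T) = -2.3 − T → 4·T = -41.5 − (-2.3) = -39.2.
T = -39.2/4 = -9.8 dBFS.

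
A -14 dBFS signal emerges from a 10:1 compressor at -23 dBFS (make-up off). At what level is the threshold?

-24 dBFS

Gain reduction = -14 − (-23) = 9 dB; output overshoot = GR / (R − 1) = 9 / 9 = 1 dB.
Threshold = output − output overshoot = -23 − 1 = -24 dBFS.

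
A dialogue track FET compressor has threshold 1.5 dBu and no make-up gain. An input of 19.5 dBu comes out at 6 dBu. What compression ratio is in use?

4:1

Input overshoot = 19.5 − 1.5 = 18 dB; output overshoot = 6 − 1.5 = 4.5 dB.
Ratio = 18 / 4.5 = 4.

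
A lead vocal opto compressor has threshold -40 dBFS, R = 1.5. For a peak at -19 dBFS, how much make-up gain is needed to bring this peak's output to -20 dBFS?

Overshoot 21 dB → 21/1.5 = 14 dB after compression, so the compressed level is -40 + 14 = -26 dBFS.
Make-up = target − compressed = -20 − (-26) = 6 dB.

6 dB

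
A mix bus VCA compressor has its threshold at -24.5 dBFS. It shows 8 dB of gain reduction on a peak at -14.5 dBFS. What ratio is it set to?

Input overshoot = -14.5 − (-24.5) = 10 dB.
Output overshoot = 10 − 8 = 2 dB.
Ratio = input overshoot / output overshoot = 10 / 2 = 5.

5:1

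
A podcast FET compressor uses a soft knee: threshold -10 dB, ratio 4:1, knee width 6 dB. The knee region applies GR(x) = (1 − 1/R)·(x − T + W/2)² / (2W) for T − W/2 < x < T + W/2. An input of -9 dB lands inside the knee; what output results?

x − T + W/2 = -9 − (-10) + 3 = 4.
GR = (1 − 1/4) × 4² / 12 = 0.75 × 16 / 12 = 1 dB.
Output = -9 − 1 = -10 dB.

-10 dB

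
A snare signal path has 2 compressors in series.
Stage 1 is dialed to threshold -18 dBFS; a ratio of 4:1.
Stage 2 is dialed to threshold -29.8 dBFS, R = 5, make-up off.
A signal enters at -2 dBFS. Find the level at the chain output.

-26.64 dBFS

Stage 1: 16 dB above -18 dBFS, reduced 4:1 to 4 dB above → -14 dBFS.
Stage 2: -14 dBFS is 15.8 dB over -29.8 dBFS; at 5:1 that becomes 3.16 dB over, giving -26.64 dBFS.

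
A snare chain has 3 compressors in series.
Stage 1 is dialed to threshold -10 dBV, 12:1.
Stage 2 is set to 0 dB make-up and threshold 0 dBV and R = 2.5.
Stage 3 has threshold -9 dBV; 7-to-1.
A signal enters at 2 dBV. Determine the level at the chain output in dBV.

-9 dBV

Stage 1: overshoot 12 dB → 12/12 = 1 dB → -9 dBV.
Stage 2: -9 dBV is at or below the 0 dBV threshold — no compression; output -9 dBV.
Stage 3: -9 dBV ≤ -9 dBV, so stage 3 doesn't engage; output -9 dBV.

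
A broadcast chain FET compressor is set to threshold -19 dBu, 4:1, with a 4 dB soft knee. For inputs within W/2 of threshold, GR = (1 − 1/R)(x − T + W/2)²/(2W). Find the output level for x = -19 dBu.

x − T + W/2 = -19 − (-19) + 2 = 2.
GR = (1 − 1/4) × 2² / 8 = 0.75 × 4 / 8 = 0.375 dB.
Output = -19 − 0.375 = -19.375 dBu.

-19.375 dBu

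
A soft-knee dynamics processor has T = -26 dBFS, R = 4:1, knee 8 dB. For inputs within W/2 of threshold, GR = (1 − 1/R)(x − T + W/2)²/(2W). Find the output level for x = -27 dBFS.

x − T + W/2 = -27 − (-26) + 4 = 3.
GR = (1 − 1/4) × 3² / 16 = 0.75 × 9 / 16 = 0.421875 dB.
Output = -27 − 0.421875 = -27.421875 dBFS.

-27.421875 dBFS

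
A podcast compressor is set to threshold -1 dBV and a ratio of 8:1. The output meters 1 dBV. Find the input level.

15 dBV

Post-compression overshoot = 1 − (-1) = 2 dB.
Input overshoot = R × output overshoot = 16 dB → input = -1 + 16 = 15 dBV.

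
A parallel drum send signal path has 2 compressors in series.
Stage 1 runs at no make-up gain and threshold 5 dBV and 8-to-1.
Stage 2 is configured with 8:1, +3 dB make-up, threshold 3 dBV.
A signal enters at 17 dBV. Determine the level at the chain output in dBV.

6.4375 dBV

Stage 1: 17 dBV is 12 dB over 5 dBV; at 8:1 that becomes 1.5 dB over, giving 6.5 dBV.
Stage 2: overshoot 3.5 dB → 3.5/8 = 0.4375 dB → 3.4375 dBV; +3 dB make-up → 6.4375 dBV.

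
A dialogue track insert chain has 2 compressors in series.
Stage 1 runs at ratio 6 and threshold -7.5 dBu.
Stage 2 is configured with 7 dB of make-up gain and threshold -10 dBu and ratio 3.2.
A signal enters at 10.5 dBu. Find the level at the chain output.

Stage 1: 18 dB above -7.5 dBu, reduced 6:1 to 3 dB above → -4.5 dBu.
Stage 2: 5.5 dB above -10 dBu, reduced 3.2:1 to 1.71875 dB above → -8.28125 dBu; +7 dB make-up → -1.28125 dBu.

-1.28125 dBu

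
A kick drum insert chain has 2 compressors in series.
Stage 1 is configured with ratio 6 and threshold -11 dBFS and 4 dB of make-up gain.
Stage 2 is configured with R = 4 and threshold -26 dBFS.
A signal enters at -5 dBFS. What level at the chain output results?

-21 dBFS

Stage 1: 6 dB above -11 dBFS, reduced 6:1 to 1 dB above → -10 dBFS; +4 dB make-up → -6 dBFS.
Stage 2: -6 dBFS is 20 dB over -26 dBFS; at 4:1 that becomes 5 dB over, giving -21 dBFS.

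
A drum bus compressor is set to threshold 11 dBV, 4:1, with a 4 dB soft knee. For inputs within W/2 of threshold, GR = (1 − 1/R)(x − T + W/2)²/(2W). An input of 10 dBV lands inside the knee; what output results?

x − T + W/2 = 10 − 11 + 2 = 1.
GR = (1 − 1/4) × 1² / 8 = 0.75 × 1 / 8 = 0.09375 dB.
Output = 10 − 0.09375 = 9.90625 dBV.

9.90625 dBV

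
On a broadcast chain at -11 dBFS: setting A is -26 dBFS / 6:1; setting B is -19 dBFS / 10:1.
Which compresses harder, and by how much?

A, by 5.3 dB

A: overshoot 15 dB → output overshoot 2.5 dB → GR 12.5 dB.
B: overshoot 8 dB → output overshoot 0.8 dB → GR 7.2 dB.
Difference: 5.3 dB in favour of A.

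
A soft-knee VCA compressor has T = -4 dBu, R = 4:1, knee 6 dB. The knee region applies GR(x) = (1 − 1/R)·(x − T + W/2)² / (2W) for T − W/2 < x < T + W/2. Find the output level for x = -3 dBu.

x − T + W/2 = -3 − (-4) + 3 = 4.
GR = (1 − 1/4) × 4² / 12 = 0.75 × 16 / 12 = 1 dB.
Output = -3 − 1 = -4 dBu.

-4 dBu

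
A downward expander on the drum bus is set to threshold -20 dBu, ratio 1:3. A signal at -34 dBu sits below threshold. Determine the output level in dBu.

The input is 14 dB below the -20 dBu threshold.
A 1:3 expander multiplies undershoot by 3: 14 × 3 = 42 dB below threshold.
Output = -20 − 42 = -62 dBu.

-62 dBu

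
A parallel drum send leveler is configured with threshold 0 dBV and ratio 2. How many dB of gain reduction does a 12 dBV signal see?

12 dBV exceeds the threshold by 12 dB.
A 2:1 ratio leaves 6 dB of that excess.
Gain reduction = 12 − 6 = 6 dB.

6 dB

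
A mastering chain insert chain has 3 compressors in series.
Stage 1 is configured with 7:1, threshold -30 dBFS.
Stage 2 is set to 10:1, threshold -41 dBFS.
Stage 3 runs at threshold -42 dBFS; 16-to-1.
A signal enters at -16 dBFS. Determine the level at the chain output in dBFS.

Stage 1: -16 dBFS is 14 dB over -30 dBFS; at 7:1 that becomes 2 dB over, giving -28 dBFS.
Stage 2: overshoot 13 dB → 13/10 = 1.3 dB → -39.7 dBFS.
Stage 3: overshoot 2.3 dB → 2.3/16 = 0.14375 dB → -41.85625 dBFS.

-41.85625 dBFS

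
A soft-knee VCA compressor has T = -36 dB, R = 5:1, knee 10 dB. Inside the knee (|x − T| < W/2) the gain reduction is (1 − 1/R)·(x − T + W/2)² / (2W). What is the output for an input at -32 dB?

x − T + W/2 = -32 − (-36) + 5 = 9.
GR = (1 − 1/5) × 9² / 20 = 0.8 × 81 / 20 = 3.24 dB.
Output = -32 − 3.24 = -35.24 dB.

-35.24 dB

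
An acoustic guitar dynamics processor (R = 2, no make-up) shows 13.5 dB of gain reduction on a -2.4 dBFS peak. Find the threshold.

Input is 27 dB above T (since output overshoot × R = input overshoot: (-15.9 − T)·2 = -2.4 − T gives T = -29.4 dBFS).
Check: -29.4 + (-2.4 − (-29.4))/2 = -29.4 + 13.5 = -15.9 dBFS. ✓

-29.4 dBFS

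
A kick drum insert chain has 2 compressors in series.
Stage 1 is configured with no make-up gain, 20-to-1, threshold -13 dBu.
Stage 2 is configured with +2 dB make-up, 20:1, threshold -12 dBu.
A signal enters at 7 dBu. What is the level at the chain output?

Stage 1: 7 dBu is 20 dB over -13 dBu; at 20:1 that becomes 1 dB over, giving -12 dBu.
Stage 2: below threshold (-12 ≤ -12); passes unchanged; make-up brings it to -10 dBu.

-10 dBu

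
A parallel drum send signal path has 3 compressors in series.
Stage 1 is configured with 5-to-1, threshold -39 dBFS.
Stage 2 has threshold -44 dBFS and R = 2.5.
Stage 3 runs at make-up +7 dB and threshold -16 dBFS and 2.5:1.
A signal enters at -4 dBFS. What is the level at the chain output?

-32.2 dBFS

Stage 1: overshoot 35 dB → 35/5 = 7 dB → -32 dBFS.
Stage 2: overshoot 12 dB → 12/2.5 = 4.8 dB → -39.2 dBFS.
Stage 3: -39.2 dBFS ≤ -16 dBFS, so stage 3 doesn't engage; make-up brings it to -32.2 dBFS.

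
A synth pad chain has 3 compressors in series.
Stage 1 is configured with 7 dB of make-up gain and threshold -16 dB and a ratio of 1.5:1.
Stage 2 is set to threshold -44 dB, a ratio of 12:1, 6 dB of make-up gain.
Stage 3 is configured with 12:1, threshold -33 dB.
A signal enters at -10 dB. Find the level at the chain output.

-34.75 dB

Stage 1: -10 dB is 6 dB over -16 dB; at 1.5:1 that becomes 4 dB over, giving -12 dB; +7 dB make-up → -5 dB.
Stage 2: -5 dB is 39 dB over -44 dB; at 12:1 that becomes 3.25 dB over, giving -40.75 dB; +6 dB make-up → -34.75 dB.
Stage 3: -34.75 dB is at or below the -33 dB threshold — no compression; output -34.75 dB.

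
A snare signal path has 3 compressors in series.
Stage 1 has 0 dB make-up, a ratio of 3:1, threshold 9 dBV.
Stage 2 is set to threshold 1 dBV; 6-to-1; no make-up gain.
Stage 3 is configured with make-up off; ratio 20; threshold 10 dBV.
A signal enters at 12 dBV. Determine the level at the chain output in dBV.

Stage 1: 3 dB above 9 dBV, reduced 3:1 to 1 dB above → 10 dBV.
Stage 2: 9 dB above 1 dBV, reduced 6:1 to 1.5 dB above → 2.5 dBV.
Stage 3: below threshold (2.5 ≤ 10); passes unchanged; output 2.5 dBV.

2.5 dBV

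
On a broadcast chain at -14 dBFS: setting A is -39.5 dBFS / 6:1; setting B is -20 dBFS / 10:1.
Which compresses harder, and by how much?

A, by 15.85 dB

A: 25.5 dB over, compressed to 4.25 dB over, so 21.25 dB of GR.
B: 6 dB over, compressed to 0.6 dB over, so 5.4 dB of GR.
A reduces 15.85 dB more.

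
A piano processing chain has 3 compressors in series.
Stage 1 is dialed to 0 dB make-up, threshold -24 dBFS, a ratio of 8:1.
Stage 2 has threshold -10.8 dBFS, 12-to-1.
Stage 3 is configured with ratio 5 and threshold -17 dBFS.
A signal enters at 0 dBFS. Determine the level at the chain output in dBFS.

Stage 1: 0 dBFS is 24 dB over -24 dBFS; at 8:1 that becomes 3 dB over, giving -21 dBFS.
Stage 2: -21 dBFS is at or below the -10.8 dBFS threshold — no compression; output -21 dBFS.
Stage 3: -21 dBFS is at or below the -17 dBFS threshold — no compression; output -21 dBFS.

-21 dBFS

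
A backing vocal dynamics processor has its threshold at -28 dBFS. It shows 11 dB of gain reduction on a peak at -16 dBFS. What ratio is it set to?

12:1

Input overshoot = -16 − (-28) = 12 dB.
Output overshoot = 12 − 11 = 1 dB.
Ratio = input overshoot / output overshoot = 12 / 1 = 12.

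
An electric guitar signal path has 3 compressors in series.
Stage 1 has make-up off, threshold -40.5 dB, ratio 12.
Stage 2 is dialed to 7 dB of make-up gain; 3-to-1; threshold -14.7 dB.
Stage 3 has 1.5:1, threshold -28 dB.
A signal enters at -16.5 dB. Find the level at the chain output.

-31.5 dB

Stage 1: overshoot 24 dB → 24/12 = 2 dB → -38.5 dB.
Stage 2: below threshold (-38.5 ≤ -14.7); passes unchanged; make-up brings it to -31.5 dB.
Stage 3: below threshold (-31.5 ≤ -28); passes unchanged; output -31.5 dB.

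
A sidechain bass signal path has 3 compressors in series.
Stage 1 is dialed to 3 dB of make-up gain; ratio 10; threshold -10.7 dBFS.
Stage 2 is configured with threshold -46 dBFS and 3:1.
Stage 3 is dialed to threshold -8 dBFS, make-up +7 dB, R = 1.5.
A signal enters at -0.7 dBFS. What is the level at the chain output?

-25.9 dBFS

Stage 1: -0.7 dBFS is 10 dB over -10.7 dBFS; at 10:1 that becomes 1 dB over, giving -9.7 dBFS; +3 dB make-up → -6.7 dBFS.
Stage 2: overshoot 39.3 dB → 39.3/3 = 13.1 dB → -32.9 dBFS.
Stage 3: below threshold (-32.9 ≤ -8); passes unchanged; make-up brings it to -25.9 dBFS.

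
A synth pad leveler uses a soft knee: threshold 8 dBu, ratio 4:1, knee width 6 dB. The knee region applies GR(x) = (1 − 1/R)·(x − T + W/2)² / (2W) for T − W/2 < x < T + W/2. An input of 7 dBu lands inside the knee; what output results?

x − T + W/2 = 7 − 8 + 3 = 2.
GR = (1 − 1/4) × 2² / 12 = 0.75 × 4 / 12 = 0.25 dB.
Output = 7 − 0.25 = 6.75 dBu.

6.75 dBu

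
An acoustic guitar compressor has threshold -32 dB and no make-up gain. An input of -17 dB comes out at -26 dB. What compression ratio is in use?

2.5:1

Input overshoot = -17 − (-32) = 15 dB; output overshoot = -26 − (-32) = 6 dB.
Ratio = 15 / 6 = 2.5.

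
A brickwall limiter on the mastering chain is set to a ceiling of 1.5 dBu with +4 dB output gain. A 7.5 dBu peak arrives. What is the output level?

5.5 dBu

At ∞:1, everything above 1.5 dBu is held at the ceiling.
Output gain then adds 4 dB: 1.5 + 4 = 5.5 dBu.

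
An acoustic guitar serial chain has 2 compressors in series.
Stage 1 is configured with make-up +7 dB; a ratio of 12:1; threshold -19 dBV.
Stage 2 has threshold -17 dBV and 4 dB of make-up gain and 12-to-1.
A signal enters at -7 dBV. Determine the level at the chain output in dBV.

-12.5 dBV

Stage 1: -7 dBV is 12 dB over -19 dBV; at 12:1 that becomes 1 dB over, giving -18 dBV; +7 dB make-up → -11 dBV.
Stage 2: -11 dBV is 6 dB over -17 dBV; at 12:1 that becomes 0.5 dB over, giving -16.5 dBV; +4 dB make-up → -12.5 dBV.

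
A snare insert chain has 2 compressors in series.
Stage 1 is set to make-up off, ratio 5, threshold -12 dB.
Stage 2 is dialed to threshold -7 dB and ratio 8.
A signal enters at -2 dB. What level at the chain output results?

-10 dB

Stage 1: 10 dB above -12 dB, reduced 5:1 to 2 dB above → -10 dB.
Stage 2: -10 dB is at or below the -7 dB threshold — no compression; output -10 dB.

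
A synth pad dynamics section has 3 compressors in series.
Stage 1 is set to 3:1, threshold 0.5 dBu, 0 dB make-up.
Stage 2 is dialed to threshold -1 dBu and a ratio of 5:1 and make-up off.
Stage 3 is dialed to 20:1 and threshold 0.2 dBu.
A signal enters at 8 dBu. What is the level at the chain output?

Stage 1: overshoot 7.5 dB → 7.5/3 = 2.5 dB → 3 dBu.
Stage 2: 4 dB above -1 dBu, reduced 5:1 to 0.8 dB above → -0.2 dBu.
Stage 3: -0.2 dBu is at or below the 0.2 dBu threshold — no compression; output -0.2 dBu.

-0.2 dBu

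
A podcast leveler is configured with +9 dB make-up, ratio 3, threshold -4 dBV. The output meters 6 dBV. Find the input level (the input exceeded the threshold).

Remove make-up: 6 − 9 = -3 dBV.
The compressed level sits -3 − (-4) = 1 dB over threshold.
Undo the ratio: input overshoot = 1 × 3 = 3 dB, giving input = -1 dBV.

-1 dBV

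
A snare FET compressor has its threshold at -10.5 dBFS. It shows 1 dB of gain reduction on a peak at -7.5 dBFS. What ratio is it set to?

1.5:1

Input overshoot = -7.5 − (-10.5) = 3 dB.
Output overshoot = 3 − 1 = 2 dB.
Ratio = input overshoot / output overshoot = 3 / 2 = 1.5.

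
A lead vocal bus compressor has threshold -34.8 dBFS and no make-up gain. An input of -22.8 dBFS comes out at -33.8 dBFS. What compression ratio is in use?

Input overshoot = -22.8 − (-34.8) = 12 dB; output overshoot = -33.8 − (-34.8) = 1 dB.
Ratio = 12 / 1 = 12.

12:1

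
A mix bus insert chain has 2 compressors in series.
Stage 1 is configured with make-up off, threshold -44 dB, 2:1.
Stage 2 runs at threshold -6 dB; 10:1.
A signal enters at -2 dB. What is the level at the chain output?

Stage 1: -2 dB is 42 dB over -44 dB; at 2:1 that becomes 21 dB over, giving -23 dB.
Stage 2: -23 dB ≤ -6 dB, so stage 2 doesn't engage; output -23 dB.

-23 dB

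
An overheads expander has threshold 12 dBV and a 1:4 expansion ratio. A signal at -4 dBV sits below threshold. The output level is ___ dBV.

Below threshold, a 1:4 expander applies gain = (4−1)×(T − x) of attenuation.
(4−1) × 16 = 48 dB, so output = -4 − 48 = -52 dBV.

-52 dBV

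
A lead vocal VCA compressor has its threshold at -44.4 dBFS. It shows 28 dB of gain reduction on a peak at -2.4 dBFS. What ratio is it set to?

3:1

Input overshoot = -2.4 − (-44.4) = 42 dB.
Output overshoot = 42 − 28 = 14 dB.
Ratio = input overshoot / output overshoot = 42 / 14 = 3.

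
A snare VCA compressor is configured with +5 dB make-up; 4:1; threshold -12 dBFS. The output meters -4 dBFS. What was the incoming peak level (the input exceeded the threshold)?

Stripping the +5 dB make-up gives -9 dBFS at the gain stage.
Post-compression overshoot = -9 − (-12) = 3 dB.
Undo the ratio: input overshoot = 3 × 4 = 12 dB, giving input = 0 dBFS.

0 dBFS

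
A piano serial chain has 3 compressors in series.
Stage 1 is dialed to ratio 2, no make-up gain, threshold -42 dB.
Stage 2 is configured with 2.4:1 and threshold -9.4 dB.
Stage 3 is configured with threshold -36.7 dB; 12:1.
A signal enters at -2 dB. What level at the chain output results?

Stage 1: 40 dB above -42 dB, reduced 2:1 to 20 dB above → -22 dB.
Stage 2: below threshold (-22 ≤ -9.4); passes unchanged; output -22 dB.
Stage 3: overshoot 14.7 dB → 14.7/12 = 1.225 dB → -35.475 dB.

-35.475 dB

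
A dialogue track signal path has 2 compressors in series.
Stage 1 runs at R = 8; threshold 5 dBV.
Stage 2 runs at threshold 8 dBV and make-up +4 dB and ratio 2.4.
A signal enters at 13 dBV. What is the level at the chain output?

10 dBV

Stage 1: 13 dBV is 8 dB over 5 dBV; at 8:1 that becomes 1 dB over, giving 6 dBV.
Stage 2: below threshold (6 ≤ 8); passes unchanged; make-up brings it to 10 dBV.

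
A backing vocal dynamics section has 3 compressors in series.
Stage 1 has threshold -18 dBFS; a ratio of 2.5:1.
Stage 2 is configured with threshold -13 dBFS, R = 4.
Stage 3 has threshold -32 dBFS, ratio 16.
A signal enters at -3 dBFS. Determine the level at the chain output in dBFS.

-30.796875 dBFS

Stage 1: overshoot 15 dB → 15/2.5 = 6 dB → -12 dBFS.
Stage 2: 1 dB above -13 dBFS, reduced 4:1 to 0.25 dB above → -12.75 dBFS.
Stage 3: 19.25 dB above -32 dBFS, reduced 16:1 to 1.203125 dB above → -30.796875 dBFS.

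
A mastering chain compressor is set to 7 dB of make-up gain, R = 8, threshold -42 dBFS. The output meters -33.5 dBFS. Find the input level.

-30 dBFS

Remove make-up: -33.5 − 7 = -40.5 dBFS.
That's 1.5 dB above the -42 dBFS threshold.
Undo the ratio: input overshoot = 1.5 × 8 = 12 dB, giving input = -30 dBFS.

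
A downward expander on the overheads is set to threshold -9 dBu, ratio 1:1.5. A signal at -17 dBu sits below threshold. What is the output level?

-21 dBu

Undershoot = (-9) − (-17) = 8 dB.
At 1:1.5, that expands to 12 dB under threshold.
Output = -9 − 12 = -21 dBu.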